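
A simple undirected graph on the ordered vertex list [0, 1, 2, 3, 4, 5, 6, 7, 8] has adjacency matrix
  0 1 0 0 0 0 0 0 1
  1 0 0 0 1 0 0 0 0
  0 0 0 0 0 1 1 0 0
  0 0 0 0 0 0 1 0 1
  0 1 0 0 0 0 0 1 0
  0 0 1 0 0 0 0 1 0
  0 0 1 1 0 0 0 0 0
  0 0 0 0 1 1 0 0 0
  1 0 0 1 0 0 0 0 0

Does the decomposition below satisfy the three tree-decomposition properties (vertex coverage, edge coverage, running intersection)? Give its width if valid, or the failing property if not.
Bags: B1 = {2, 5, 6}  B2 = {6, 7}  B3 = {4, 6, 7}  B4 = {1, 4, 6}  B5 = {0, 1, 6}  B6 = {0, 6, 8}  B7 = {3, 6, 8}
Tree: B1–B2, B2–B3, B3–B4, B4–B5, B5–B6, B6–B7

No — edge (5,7) lies in no bag.

A tree decomposition must satisfy three properties: every vertex lies in some bag; for every edge, both endpoints lie together in some bag; and for every vertex, the bags containing it form a connected subtree. Here edge (5,7) lies in no bag, so the decomposition is invalid.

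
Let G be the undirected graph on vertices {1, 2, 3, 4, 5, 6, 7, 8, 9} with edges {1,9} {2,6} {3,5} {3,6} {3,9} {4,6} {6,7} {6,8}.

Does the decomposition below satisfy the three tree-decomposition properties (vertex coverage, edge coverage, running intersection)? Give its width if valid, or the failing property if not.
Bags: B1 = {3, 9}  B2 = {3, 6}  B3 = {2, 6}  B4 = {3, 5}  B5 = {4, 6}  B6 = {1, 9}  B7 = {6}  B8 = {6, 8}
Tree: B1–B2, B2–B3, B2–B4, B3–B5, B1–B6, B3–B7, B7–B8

No — vertex 7 appears in no bag.

A tree decomposition must satisfy three properties: every vertex lies in some bag; for every edge, both endpoints lie together in some bag; and for every vertex, the bags containing it form a connected subtree. Here vertex 7 appears in no bag, so the decomposition is invalid.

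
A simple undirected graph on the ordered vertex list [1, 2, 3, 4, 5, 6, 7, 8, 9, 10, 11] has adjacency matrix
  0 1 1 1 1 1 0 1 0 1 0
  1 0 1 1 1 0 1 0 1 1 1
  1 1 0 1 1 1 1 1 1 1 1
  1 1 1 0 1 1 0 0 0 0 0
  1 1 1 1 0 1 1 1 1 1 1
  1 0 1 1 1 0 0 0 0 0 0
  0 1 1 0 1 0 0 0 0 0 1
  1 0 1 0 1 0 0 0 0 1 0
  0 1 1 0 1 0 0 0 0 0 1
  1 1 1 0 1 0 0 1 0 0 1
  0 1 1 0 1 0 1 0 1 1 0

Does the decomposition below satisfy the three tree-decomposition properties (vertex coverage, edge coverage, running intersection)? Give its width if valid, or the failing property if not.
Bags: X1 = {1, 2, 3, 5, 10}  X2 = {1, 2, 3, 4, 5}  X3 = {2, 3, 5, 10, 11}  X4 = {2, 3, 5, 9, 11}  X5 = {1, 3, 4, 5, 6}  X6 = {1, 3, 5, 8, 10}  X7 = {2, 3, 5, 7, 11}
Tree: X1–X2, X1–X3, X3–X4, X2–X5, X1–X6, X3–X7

Yes; width 4.

Checking the three conditions: (i) the bags cover all of {1, 2, 3, 4, 5, 6, 7, 8, 9, 10, 11}; (ii) for each edge, some bag contains both endpoints; (iii) the bags containing any fixed vertex form a subtree. All hold, so the decomposition is valid with width 5 − 1 = 4.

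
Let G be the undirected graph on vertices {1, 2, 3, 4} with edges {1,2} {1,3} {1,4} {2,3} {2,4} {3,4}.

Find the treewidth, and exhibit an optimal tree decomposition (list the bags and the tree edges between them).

Treewidth 3.
One such decomposition:
Bags: B1 = {1, 2, 3, 4}
Tree: (single bag)

A single bag containing all 4 vertices is trivially a valid decomposition of width 3. Conversely, {1, 2, 3, 4} is a clique of size 4, and the vertices of any clique must share a bag in every tree decomposition; so some bag has ≥ 4 vertices and tw(G) ≥ 3. The upper and lower bounds meet at 3, so that is the treewidth.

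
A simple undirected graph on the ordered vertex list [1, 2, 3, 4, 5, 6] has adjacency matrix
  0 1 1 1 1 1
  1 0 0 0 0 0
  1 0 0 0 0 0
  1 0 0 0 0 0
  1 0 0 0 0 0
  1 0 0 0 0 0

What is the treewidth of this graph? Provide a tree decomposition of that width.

The largest bag has 2 vertices, giving width 1; this decomposition certifies tw(G) ≤ 1. G has an edge, so its treewidth is at least 1. Combining the bounds, tw(G) = 1.

Treewidth 1.
One optimal decomposition is:
Bags: B1 = {1, 2}  B2 = {1, 6}  B3 = {1, 3}  B4 = {1, 4}  B5 = {1, 5}
Tree: B1–B2, B2–B3, B1–B4, B2–B5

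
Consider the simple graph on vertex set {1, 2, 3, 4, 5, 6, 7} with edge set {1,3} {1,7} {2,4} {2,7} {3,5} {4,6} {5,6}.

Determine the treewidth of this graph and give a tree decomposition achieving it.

Treewidth 2.
Bags: B1 = {1, 2, 7}  B2 = {1, 2, 3}  B3 = {2, 3, 5}  B4 = {2, 5, 6}  B5 = {2, 4, 6}
Tree: B1–B2, B2–B3, B3–B4, B4–B5

The largest bag has 3 vertices, giving width 2; this decomposition certifies tw(G) ≤ 2. For the lower bound, G contains the cycle 2–7–1–3–5–6–4–2, so G is not a forest; only forests have treewidth ≤ 1, hence tw(G) ≥ 2. The upper and lower bounds meet at 2, so that is the treewidth.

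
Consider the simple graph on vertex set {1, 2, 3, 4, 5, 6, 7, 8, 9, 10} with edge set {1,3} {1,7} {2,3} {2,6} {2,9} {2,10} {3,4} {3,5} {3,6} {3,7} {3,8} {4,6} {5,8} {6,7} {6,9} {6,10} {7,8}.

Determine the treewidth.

A width-2 tree decomposition is:
Bags: B1 = {1, 3, 7}  B2 = {3, 6, 7}  B3 = {3, 7, 8}  B4 = {2, 3, 6}  B5 = {2, 6, 9}  B6 = {3, 4, 6}  B7 = {2, 6, 10}  B8 = {3, 5, 8}
Tree: B1–B2, B2–B3, B2–B4, B4–B5, B2–B6, B5–B7, B3–B8
Each bag holds 3 vertices, so the decomposition has width 2, which upper-bounds the treewidth. Conversely, {2, 6, 9} is a clique of size 3, and the vertices of any clique must share a bag in every tree decomposition; so some bag has ≥ 3 vertices and tw(G) ≥ 2. Therefore the treewidth is 2.

2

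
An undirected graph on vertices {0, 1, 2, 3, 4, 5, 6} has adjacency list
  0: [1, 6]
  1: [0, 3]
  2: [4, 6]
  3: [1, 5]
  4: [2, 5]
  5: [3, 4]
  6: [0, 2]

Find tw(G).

A width-2 tree decomposition is:
Bags: B1 = {0, 1, 3}  B2 = {0, 3, 6}  B3 = {2, 3, 6}  B4 = {2, 3, 4}  B5 = {3, 4, 5}
Tree: B1–B2, B2–B3, B3–B4, B4–B5
Every bag has size at most 3, so the width is 3 − 1 = 2 and tw(G) ≤ 2. Since 3–1–0–6–2–4–5–3 is a cycle in G, G is not acyclic. Forests are exactly the graphs of treewidth ≤ 1, so tw(G) ≥ 2. Hence tw(G) = 2 exactly.

2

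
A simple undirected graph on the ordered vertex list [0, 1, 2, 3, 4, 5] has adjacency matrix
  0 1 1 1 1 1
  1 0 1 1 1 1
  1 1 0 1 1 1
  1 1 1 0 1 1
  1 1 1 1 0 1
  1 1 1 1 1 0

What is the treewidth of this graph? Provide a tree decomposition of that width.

Treewidth 5.
Bags: B1 = {0, 1, 2, 3, 4, 5}
Tree: (single bag)

A single bag containing all 6 vertices is trivially a valid decomposition of width 5. Conversely, {0, 1, 2, 3, 4, 5} is a clique of size 6, and the vertices of any clique must share a bag in every tree decomposition; so some bag has ≥ 6 vertices and tw(G) ≥ 5. Therefore the treewidth is 5.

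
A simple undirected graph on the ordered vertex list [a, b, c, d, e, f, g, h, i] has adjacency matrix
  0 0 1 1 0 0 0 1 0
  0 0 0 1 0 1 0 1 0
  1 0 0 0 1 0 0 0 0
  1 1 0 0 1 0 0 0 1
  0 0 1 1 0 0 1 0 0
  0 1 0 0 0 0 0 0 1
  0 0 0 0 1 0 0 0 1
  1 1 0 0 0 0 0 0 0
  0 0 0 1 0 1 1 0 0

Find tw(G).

A width-3 tree decomposition is:
Bags: B1 = {a, c, e, g}  B2 = {a, d, e, g}  B3 = {a, d, g, i}  B4 = {a, d, h, i}  B5 = {b, d, h, i}  B6 = {b, f, h, i}
Tree: B1–B2, B2–B3, B3–B4, B4–B5, B5–B6
Each bag holds 4 vertices, so the decomposition has width 3, which upper-bounds the treewidth. For the lower bound: the 4 vertex sets {c,e,g}, {a}, {d}, {b,f,h,i} are disjoint, each induces a connected subgraph, and every pair is joined by at least one edge of G. Contracting each set to a single vertex therefore yields K_{4} as a minor, and since treewidth is minor-monotone, tw(G) ≥ tw(K_{4}) = 3. Hence tw(G) = 3 exactly.

3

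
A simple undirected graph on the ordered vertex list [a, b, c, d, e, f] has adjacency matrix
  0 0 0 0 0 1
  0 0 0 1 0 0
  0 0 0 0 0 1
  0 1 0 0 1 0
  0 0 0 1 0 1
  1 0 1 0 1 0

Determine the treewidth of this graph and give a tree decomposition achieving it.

Every bag has size at most 2, so the width is 2 − 1 = 1 and tw(G) ≤ 1. Any graph with an edge has treewidth ≥ 1, and G has the edge e–f. Combining the bounds, tw(G) = 1.

Treewidth 1.
One such decomposition:
Bags: B1 = {e, f}  B2 = {d, e}  B3 = {a, f}  B4 = {c, f}  B5 = {b, d}
Tree: B1–B2, B1–B3, B1–B4, B2–B5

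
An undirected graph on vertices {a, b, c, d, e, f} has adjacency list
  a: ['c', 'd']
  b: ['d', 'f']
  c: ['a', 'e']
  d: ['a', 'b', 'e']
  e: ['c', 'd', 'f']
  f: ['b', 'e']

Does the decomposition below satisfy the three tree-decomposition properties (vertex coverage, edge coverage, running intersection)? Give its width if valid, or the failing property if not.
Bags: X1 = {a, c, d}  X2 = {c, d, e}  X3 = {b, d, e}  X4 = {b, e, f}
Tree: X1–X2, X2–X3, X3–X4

Every vertex of G appears in some bag (union = {a, b, c, d, e, f}); every edge is covered by a bag; and for each vertex v the set of bags containing v is connected in the bag tree. The decomposition is therefore valid. The largest bag has 3 vertices, so the width is 2.

Yes; width 2.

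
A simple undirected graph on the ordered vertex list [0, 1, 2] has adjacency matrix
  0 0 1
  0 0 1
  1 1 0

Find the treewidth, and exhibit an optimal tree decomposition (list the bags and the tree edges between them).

The largest bag has 2 vertices, giving width 1; this decomposition certifies tw(G) ≤ 1. Any graph with an edge has treewidth ≥ 1, and G has the edge 2–0. Hence tw(G) = 1 exactly.

Treewidth 1.
Bags: B1 = {0, 2}  B2 = {1, 2}
Tree: B1–B2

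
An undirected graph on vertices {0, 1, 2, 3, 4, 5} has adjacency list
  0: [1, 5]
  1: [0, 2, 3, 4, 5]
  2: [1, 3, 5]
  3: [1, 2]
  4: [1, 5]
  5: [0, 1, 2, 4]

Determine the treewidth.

A width-2 tree decomposition is:
Bags: B1 = {1, 2, 5}  B2 = {0, 1, 5}  B3 = {1, 2, 3}  B4 = {1, 4, 5}
Tree: B1–B2, B1–B3, B1–B4
Each bag holds 3 vertices, so the decomposition has width 2, which upper-bounds the treewidth. For the lower bound, the 3 vertices {1, 2, 3} are pairwise adjacent, and any tree decomposition puts a clique entirely inside one bag — forcing width ≥ 2. Combining the bounds, tw(G) = 2.

2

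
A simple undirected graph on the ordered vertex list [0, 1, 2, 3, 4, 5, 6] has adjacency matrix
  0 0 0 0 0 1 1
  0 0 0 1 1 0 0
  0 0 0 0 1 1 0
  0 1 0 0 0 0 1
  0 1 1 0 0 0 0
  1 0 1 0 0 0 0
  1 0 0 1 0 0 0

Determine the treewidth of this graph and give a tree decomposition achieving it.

Each bag holds 3 vertices, so the decomposition has width 2, which upper-bounds the treewidth. Since 6–3–1–4–2–5–0–6 is a cycle in G, G is not acyclic. Forests are exactly the graphs of treewidth ≤ 1, so tw(G) ≥ 2. Combining the bounds, tw(G) = 2.

Treewidth 2.
Bags: B1 = {1, 3, 6}  B2 = {1, 4, 6}  B3 = {2, 4, 6}  B4 = {2, 5, 6}  B5 = {0, 5, 6}
Tree: B1–B2, B2–B3, B3–B4, B4–B5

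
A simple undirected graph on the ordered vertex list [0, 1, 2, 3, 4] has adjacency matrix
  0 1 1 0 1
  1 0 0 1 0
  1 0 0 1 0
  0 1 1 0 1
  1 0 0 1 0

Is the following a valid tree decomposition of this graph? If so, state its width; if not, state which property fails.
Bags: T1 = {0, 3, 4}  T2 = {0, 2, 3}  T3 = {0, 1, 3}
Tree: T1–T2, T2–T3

Vertex coverage: the bags together contain {0, 1, 2, 3, 4}, the full vertex set. Edge coverage: each edge of G has both endpoints in at least one bag. Running intersection: for every vertex, the bags containing it form a connected subtree. All three properties hold, so this is a valid tree decomposition of width max|bag| − 1 = 2, and hence tw(G) ≤ 2.

Yes; width 2.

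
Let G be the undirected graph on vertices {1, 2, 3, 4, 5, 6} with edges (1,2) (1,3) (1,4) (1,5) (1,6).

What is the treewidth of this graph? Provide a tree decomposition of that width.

Treewidth 1.
One such decomposition:
Bags: B1 = {1, 2}  B2 = {1, 6}  B3 = {1, 4}  B4 = {1, 5}  B5 = {1, 3}
Tree: B1–B2, B1–B3, B1–B4, B2–B5

Each bag holds 2 vertices, so the decomposition has width 1, which upper-bounds the treewidth. Since G has at least one edge (e.g. 2–1), it is not an edgeless graph, so tw(G) ≥ 1. Combining the bounds, tw(G) = 1.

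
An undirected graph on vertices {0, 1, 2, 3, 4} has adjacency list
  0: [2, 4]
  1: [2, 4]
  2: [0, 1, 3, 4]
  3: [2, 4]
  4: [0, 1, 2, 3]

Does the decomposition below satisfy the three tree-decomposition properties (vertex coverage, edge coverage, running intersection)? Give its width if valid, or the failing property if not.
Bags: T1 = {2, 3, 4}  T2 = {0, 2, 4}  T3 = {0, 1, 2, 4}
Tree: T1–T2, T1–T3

No — bags containing vertex 0 are not connected in the tree.

A tree decomposition must satisfy three properties: every vertex lies in some bag; for every edge, both endpoints lie together in some bag; and for every vertex, the bags containing it form a connected subtree. Here bags containing vertex 0 are not connected in the tree, so the decomposition is invalid.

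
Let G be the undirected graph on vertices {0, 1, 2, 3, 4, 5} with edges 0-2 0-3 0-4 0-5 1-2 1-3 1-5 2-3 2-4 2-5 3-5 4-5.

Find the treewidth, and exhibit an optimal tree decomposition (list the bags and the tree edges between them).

Treewidth 3.
One such decomposition:
Bags: B1 = {0, 2, 4, 5}  B2 = {0, 2, 3, 5}  B3 = {1, 2, 3, 5}
Tree: B1–B2, B2–B3

The largest bag has 4 vertices, giving width 3; this decomposition certifies tw(G) ≤ 3. For the lower bound, the 4 vertices {0, 2, 3, 5} are pairwise adjacent, and any tree decomposition puts a clique entirely inside one bag — forcing width ≥ 3. Combining the bounds, tw(G) = 3.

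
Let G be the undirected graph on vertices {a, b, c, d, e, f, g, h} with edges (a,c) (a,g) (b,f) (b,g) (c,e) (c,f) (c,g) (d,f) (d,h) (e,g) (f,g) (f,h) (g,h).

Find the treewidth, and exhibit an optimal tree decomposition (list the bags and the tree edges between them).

Treewidth 2.
Bags: B1 = {c, f, g}  B2 = {f, g, h}  B3 = {d, f, h}  B4 = {b, f, g}  B5 = {a, c, g}  B6 = {c, e, g}
Tree: B1–B2, B2–B3, B2–B4, B1–B5, B5–B6

Every bag has size at most 3, so the width is 3 − 1 = 2 and tw(G) ≤ 2. Conversely, {d, f, h} is a clique of size 3, and the vertices of any clique must share a bag in every tree decomposition; so some bag has ≥ 3 vertices and tw(G) ≥ 2. The upper and lower bounds meet at 2, so that is the treewidth.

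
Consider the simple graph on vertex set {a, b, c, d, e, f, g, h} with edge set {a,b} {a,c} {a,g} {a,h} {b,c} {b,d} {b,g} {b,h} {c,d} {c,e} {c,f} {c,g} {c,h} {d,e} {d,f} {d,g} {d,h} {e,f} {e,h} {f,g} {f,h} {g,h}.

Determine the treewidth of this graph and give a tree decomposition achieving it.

Treewidth 4.
One such decomposition:
Bags: B1 = {c, d, f, g, h}  B2 = {b, c, d, g, h}  B3 = {a, b, c, g, h}  B4 = {c, d, e, f, h}
Tree: B1–B2, B2–B3, B1–B4

Every bag has size at most 5, so the width is 5 − 1 = 4 and tw(G) ≤ 4. Conversely, {c, d, f, g, h} is a clique of size 5, and the vertices of any clique must share a bag in every tree decomposition; so some bag has ≥ 5 vertices and tw(G) ≥ 4. Therefore the treewidth is 4.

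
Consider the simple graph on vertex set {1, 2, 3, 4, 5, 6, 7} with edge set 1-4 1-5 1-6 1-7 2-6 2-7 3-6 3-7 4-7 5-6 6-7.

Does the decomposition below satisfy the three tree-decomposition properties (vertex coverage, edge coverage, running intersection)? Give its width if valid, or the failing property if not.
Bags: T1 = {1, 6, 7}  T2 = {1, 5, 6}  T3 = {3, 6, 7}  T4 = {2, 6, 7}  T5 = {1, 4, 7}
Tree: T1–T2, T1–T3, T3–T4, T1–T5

Vertex coverage: the bags together contain {1, 2, 3, 4, 5, 6, 7}, the full vertex set. Edge coverage: each edge of G has both endpoints in at least one bag. Running intersection: for every vertex, the bags containing it form a connected subtree. All three properties hold, so this is a valid tree decomposition of width max|bag| − 1 = 2, and hence tw(G) ≤ 2.

Yes; width 2.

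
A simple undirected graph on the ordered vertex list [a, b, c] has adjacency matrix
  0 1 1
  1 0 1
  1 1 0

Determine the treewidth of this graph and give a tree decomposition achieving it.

Treewidth 2.
Bags: B1 = {a, b, c}
Tree: (single bag)

A single bag containing all 3 vertices is trivially a valid decomposition of width 2. On the other hand G contains the 3-clique {a, b, c}. A clique must lie in a single bag of any decomposition, so no decomposition can have width below 2. Therefore the treewidth is 2.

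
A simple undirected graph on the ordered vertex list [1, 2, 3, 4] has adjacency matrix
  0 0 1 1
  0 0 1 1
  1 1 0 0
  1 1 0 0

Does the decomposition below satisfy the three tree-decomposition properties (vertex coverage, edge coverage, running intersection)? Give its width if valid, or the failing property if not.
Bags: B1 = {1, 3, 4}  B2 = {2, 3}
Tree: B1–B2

A tree decomposition must satisfy three properties: every vertex lies in some bag; for every edge, both endpoints lie together in some bag; and for every vertex, the bags containing it form a connected subtree. Here edge (4,2) lies in no bag, so the decomposition is invalid.

No — edge (4,2) lies in no bag.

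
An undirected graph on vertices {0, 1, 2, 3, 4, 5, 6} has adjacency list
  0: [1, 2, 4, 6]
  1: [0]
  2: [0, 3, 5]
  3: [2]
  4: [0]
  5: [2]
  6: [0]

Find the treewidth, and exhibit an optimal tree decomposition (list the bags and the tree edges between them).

Each bag holds 2 vertices, so the decomposition has width 1, which upper-bounds the treewidth. G has an edge, so its treewidth is at least 1. Combining the bounds, tw(G) = 1.

Treewidth 1.
One such decomposition:
Bags: B1 = {0, 2}  B2 = {2, 3}  B3 = {0, 1}  B4 = {2, 5}  B5 = {0, 6}  B6 = {0, 4}
Tree: B1–B2, B1–B3, B2–B4, B3–B5, B3–B6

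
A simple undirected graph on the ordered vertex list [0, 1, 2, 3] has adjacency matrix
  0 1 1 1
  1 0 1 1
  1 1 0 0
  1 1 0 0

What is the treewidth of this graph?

2

A width-2 tree decomposition is:
Bags: B1 = {0, 1, 3}  B2 = {0, 1, 2}
Tree: B1–B2
Each bag holds 3 vertices, so the decomposition has width 2, which upper-bounds the treewidth. For the lower bound, the 3 vertices {0, 1, 2} are pairwise adjacent, and any tree decomposition puts a clique entirely inside one bag — forcing width ≥ 2. Hence tw(G) = 2 exactly.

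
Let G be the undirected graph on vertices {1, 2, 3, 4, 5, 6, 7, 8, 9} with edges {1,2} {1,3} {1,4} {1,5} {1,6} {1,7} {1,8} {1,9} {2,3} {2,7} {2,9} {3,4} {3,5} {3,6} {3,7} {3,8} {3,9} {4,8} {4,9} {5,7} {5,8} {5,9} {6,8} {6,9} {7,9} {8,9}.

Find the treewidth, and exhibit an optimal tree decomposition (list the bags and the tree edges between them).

Each bag holds 5 vertices, so the decomposition has width 4, which upper-bounds the treewidth. For the lower bound, the 5 vertices {1, 3, 4, 8, 9} are pairwise adjacent, and any tree decomposition puts a clique entirely inside one bag — forcing width ≥ 4. Hence tw(G) = 4 exactly.

Treewidth 4.
Bags: B1 = {1, 3, 5, 8, 9}  B2 = {1, 3, 5, 7, 9}  B3 = {1, 3, 4, 8, 9}  B4 = {1, 3, 6, 8, 9}  B5 = {1, 2, 3, 7, 9}
Tree: B1–B2, B1–B3, B1–B4, B2–B5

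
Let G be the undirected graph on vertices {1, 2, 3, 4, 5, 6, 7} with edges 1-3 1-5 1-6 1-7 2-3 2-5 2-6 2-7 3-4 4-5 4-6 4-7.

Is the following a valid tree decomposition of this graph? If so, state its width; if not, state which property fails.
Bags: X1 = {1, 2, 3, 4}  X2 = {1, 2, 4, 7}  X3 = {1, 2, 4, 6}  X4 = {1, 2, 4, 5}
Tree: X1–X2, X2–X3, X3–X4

Checking the three conditions: (i) the bags cover all of {1, 2, 3, 4, 5, 6, 7}; (ii) for each edge, some bag contains both endpoints; (iii) the bags containing any fixed vertex form a subtree. All hold, so the decomposition is valid with width 4 − 1 = 3.

Yes; width 3.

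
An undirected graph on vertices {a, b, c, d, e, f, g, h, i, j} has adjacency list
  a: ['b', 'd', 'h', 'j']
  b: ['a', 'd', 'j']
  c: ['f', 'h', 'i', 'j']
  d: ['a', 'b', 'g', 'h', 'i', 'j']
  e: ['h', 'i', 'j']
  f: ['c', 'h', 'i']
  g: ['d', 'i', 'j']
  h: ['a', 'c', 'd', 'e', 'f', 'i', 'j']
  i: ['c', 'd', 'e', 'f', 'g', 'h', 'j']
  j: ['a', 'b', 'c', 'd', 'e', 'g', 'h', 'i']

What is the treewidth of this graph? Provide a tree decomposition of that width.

Each bag holds 4 vertices, so the decomposition has width 3, which upper-bounds the treewidth. For the lower bound, the 4 vertices {d, g, i, j} are pairwise adjacent, and any tree decomposition puts a clique entirely inside one bag — forcing width ≥ 3. Combining the bounds, tw(G) = 3.

Treewidth 3.
One optimal decomposition is:
Bags: B1 = {a, b, d, j}  B2 = {a, d, h, j}  B3 = {d, h, i, j}  B4 = {c, h, i, j}  B5 = {d, g, i, j}  B6 = {e, h, i, j}  B7 = {c, f, h, i}
Tree: B1–B2, B2–B3, B3–B4, B3–B5, B3–B6, B4–B7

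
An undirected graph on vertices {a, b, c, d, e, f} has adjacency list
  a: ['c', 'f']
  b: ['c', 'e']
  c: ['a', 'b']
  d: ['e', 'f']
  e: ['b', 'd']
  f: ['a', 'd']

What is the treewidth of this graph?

2

A width-2 tree decomposition is:
Bags: B1 = {a, d, f}  B2 = {a, d, e}  B3 = {a, b, e}  B4 = {a, b, c}
Tree: B1–B2, B2–B3, B3–B4
Every bag has size at most 3, so the width is 3 − 1 = 2 and tw(G) ≤ 2. The edges a–f–d–e–b–c–a form a cycle, so G is not a tree and its treewidth is at least 2. Therefore the treewidth is 2.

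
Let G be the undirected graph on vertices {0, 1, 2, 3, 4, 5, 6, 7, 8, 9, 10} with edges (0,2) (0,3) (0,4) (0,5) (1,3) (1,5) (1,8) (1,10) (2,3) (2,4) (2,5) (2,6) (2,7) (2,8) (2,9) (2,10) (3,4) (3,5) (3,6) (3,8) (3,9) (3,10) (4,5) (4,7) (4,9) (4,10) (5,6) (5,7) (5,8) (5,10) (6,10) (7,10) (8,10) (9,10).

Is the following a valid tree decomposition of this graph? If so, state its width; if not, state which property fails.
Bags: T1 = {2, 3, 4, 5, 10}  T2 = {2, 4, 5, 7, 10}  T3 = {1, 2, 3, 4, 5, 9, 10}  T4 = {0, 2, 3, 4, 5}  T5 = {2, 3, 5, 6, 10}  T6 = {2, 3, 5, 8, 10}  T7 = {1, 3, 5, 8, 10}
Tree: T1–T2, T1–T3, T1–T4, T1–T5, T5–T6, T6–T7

A tree decomposition must satisfy three properties: every vertex lies in some bag; for every edge, both endpoints lie together in some bag; and for every vertex, the bags containing it form a connected subtree. Here bags containing vertex 1 are not connected in the tree, so the decomposition is invalid.

No — bags containing vertex 1 are not connected in the tree.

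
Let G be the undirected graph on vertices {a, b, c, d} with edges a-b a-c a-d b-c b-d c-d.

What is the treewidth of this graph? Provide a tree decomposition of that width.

A single bag containing all 4 vertices is trivially a valid decomposition of width 3. Conversely, {a, b, c, d} is a clique of size 4, and the vertices of any clique must share a bag in every tree decomposition; so some bag has ≥ 4 vertices and tw(G) ≥ 3. Combining the bounds, tw(G) = 3.

Treewidth 3.
One such decomposition:
Bags: B1 = {a, b, c, d}
Tree: (single bag)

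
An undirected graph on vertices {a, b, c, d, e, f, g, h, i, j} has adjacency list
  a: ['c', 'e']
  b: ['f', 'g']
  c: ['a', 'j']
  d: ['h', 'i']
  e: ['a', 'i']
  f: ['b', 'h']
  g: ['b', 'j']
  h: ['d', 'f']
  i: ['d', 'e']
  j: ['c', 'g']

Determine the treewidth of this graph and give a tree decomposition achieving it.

Treewidth 2.
One optimal decomposition is:
Bags: B1 = {a, e, i}  B2 = {a, d, i}  B3 = {a, d, h}  B4 = {a, f, h}  B5 = {a, b, f}  B6 = {a, b, g}  B7 = {a, g, j}  B8 = {a, c, j}
Tree: B1–B2, B2–B3, B3–B4, B4–B5, B5–B6, B6–B7, B7–B8

The largest bag has 3 vertices, giving width 2; this decomposition certifies tw(G) ≤ 2. For the lower bound, G contains the cycle a–e–i–d–h–f–b–g–j–c–a, so G is not a forest; only forests have treewidth ≤ 1, hence tw(G) ≥ 2. The upper and lower bounds meet at 2, so that is the treewidth.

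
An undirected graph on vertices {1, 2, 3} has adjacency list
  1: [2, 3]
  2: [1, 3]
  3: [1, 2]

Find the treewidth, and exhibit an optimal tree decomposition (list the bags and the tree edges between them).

Treewidth 2.
One optimal decomposition is:
Bags: B1 = {1, 2, 3}
Tree: (single bag)

With just one bag of size 3, the width is 3 − 1 = 2, so tw(G) ≤ 2. For the lower bound, the 3 vertices {1, 2, 3} are pairwise adjacent, and any tree decomposition puts a clique entirely inside one bag — forcing width ≥ 2. Therefore the treewidth is 2.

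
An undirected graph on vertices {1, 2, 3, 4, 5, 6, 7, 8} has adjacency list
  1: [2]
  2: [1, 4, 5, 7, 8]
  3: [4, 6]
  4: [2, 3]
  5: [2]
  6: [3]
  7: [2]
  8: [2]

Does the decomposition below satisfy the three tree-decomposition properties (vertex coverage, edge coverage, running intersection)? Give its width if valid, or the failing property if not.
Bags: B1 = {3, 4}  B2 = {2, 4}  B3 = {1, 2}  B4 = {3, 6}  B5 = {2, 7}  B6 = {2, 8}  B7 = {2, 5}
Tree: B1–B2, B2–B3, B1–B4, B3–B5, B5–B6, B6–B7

Yes; width 1.

Every vertex of G appears in some bag (union = {1, 2, 3, 4, 5, 6, 7, 8}); every edge is covered by a bag; and for each vertex v the set of bags containing v is connected in the bag tree. The decomposition is therefore valid. The largest bag has 2 vertices, so the width is 1.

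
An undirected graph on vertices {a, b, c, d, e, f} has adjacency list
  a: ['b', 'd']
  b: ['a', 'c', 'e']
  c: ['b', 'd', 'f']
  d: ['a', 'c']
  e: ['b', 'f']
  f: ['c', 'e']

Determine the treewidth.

A width-2 tree decomposition is:
Bags: B1 = {c, e, f}  B2 = {b, c, e}  B3 = {b, c, d}  B4 = {a, b, d}
Tree: B1–B2, B2–B3, B3–B4
The largest bag has 3 vertices, giving width 2; this decomposition certifies tw(G) ≤ 2. The edges f–e–b–c–f form a cycle, so G is not a tree and its treewidth is at least 2. Therefore the treewidth is 2.

2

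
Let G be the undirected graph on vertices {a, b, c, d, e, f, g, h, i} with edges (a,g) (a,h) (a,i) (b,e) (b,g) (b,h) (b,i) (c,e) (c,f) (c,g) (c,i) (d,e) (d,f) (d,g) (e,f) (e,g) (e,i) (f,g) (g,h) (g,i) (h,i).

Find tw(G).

A width-3 tree decomposition is:
Bags: B1 = {c, e, g, i}  B2 = {b, e, g, i}  B3 = {c, e, f, g}  B4 = {d, e, f, g}  B5 = {b, g, h, i}  B6 = {a, g, h, i}
Tree: B1–B2, B1–B3, B3–B4, B2–B5, B5–B6
Every bag has size at most 4, so the width is 4 − 1 = 3 and tw(G) ≤ 3. On the other hand G contains the 4-clique {d, e, f, g}. A clique must lie in a single bag of any decomposition, so no decomposition can have width below 3. Therefore the treewidth is 3.

3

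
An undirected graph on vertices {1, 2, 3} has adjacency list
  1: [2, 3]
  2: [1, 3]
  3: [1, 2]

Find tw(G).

2

A width-2 tree decomposition is:
Bags: B1 = {1, 2, 3}
Tree: (single bag)
With just one bag of size 3, the width is 3 − 1 = 2, so tw(G) ≤ 2. For the lower bound, the 3 vertices {1, 2, 3} are pairwise adjacent, and any tree decomposition puts a clique entirely inside one bag — forcing width ≥ 2. The upper and lower bounds meet at 2, so that is the treewidth.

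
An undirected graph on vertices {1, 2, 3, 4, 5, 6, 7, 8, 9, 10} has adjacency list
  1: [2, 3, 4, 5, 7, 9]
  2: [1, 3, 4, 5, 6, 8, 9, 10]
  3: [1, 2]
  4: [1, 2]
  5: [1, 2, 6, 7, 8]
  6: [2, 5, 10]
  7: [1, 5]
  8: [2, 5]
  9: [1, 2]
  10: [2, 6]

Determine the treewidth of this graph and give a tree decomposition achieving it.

Treewidth 2.
Bags: B1 = {1, 2, 5}  B2 = {2, 5, 8}  B3 = {1, 2, 9}  B4 = {1, 2, 3}  B5 = {1, 5, 7}  B6 = {1, 2, 4}  B7 = {2, 5, 6}  B8 = {2, 6, 10}
Tree: B1–B2, B1–B3, B3–B4, B1–B5, B3–B6, B2–B7, B7–B8

Each bag holds 3 vertices, so the decomposition has width 2, which upper-bounds the treewidth. For the lower bound, the 3 vertices {2, 5, 8} are pairwise adjacent, and any tree decomposition puts a clique entirely inside one bag — forcing width ≥ 2. Therefore the treewidth is 2.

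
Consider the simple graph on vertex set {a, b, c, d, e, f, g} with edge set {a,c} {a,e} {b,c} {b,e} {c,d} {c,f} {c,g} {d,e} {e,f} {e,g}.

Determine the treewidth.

2

A width-2 tree decomposition is:
Bags: B1 = {c, d, e}  B2 = {c, e, f}  B3 = {b, c, e}  B4 = {a, c, e}  B5 = {c, e, g}
Tree: B1–B2, B2–B3, B3–B4, B4–B5
Every bag has size at most 3, so the width is 3 − 1 = 2 and tw(G) ≤ 2. For the lower bound, G contains the cycle e–d–c–f–e, so G is not a forest; only forests have treewidth ≤ 1, hence tw(G) ≥ 2. The upper and lower bounds meet at 2, so that is the treewidth.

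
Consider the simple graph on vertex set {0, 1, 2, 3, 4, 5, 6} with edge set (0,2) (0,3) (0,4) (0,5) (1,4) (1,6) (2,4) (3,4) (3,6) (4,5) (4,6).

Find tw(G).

2

A width-2 tree decomposition is:
Bags: B1 = {1, 4, 6}  B2 = {3, 4, 6}  B3 = {0, 3, 4}  B4 = {0, 2, 4}  B5 = {0, 4, 5}
Tree: B1–B2, B2–B3, B3–B4, B4–B5
Every bag has size at most 3, so the width is 3 − 1 = 2 and tw(G) ≤ 2. On the other hand G contains the 3-clique {0, 2, 4}. A clique must lie in a single bag of any decomposition, so no decomposition can have width below 2. Therefore the treewidth is 2.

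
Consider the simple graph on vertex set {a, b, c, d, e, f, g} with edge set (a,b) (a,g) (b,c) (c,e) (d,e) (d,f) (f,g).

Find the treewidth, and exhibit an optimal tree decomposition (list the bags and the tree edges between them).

Treewidth 2.
Bags: B1 = {d, e, f}  B2 = {e, f, g}  B3 = {a, e, g}  B4 = {a, b, e}  B5 = {b, c, e}
Tree: B1–B2, B2–B3, B3–B4, B4–B5

The largest bag has 3 vertices, giving width 2; this decomposition certifies tw(G) ≤ 2. For the lower bound, G contains the cycle e–d–f–g–a–b–c–e, so G is not a forest; only forests have treewidth ≤ 1, hence tw(G) ≥ 2. Therefore the treewidth is 2.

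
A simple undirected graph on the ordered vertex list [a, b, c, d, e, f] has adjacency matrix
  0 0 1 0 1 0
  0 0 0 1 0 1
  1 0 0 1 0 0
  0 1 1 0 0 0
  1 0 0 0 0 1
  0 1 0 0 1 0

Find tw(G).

2

A width-2 tree decomposition is:
Bags: B1 = {b, c, d}  B2 = {b, c, f}  B3 = {c, e, f}  B4 = {a, c, e}
Tree: B1–B2, B2–B3, B3–B4
Every bag has size at most 3, so the width is 3 − 1 = 2 and tw(G) ≤ 2. For the lower bound, G contains the cycle c–d–b–f–e–a–c, so G is not a forest; only forests have treewidth ≤ 1, hence tw(G) ≥ 2. Combining the bounds, tw(G) = 2.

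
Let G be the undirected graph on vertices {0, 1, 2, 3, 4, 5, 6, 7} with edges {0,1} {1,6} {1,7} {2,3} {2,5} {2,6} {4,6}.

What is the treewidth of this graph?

A width-1 tree decomposition is:
Bags: B1 = {2, 6}  B2 = {4, 6}  B3 = {2, 3}  B4 = {1, 6}  B5 = {2, 5}  B6 = {0, 1}  B7 = {1, 7}
Tree: B1–B2, B1–B3, B1–B4, B1–B5, B4–B6, B4–B7
Every bag has size at most 2, so the width is 2 − 1 = 1 and tw(G) ≤ 1. Since G has at least one edge (e.g. 2–6), it is not an edgeless graph, so tw(G) ≥ 1. Combining the bounds, tw(G) = 1.

1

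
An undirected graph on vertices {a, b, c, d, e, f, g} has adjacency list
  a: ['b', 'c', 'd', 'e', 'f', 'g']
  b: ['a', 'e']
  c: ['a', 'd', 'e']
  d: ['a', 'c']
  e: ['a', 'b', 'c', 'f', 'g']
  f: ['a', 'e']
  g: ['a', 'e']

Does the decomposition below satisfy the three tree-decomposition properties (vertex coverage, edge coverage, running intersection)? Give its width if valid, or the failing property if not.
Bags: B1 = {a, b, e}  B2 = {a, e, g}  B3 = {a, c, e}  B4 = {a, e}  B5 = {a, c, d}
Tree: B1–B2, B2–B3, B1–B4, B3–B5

No — vertex f appears in no bag.

A tree decomposition must satisfy three properties: every vertex lies in some bag; for every edge, both endpoints lie together in some bag; and for every vertex, the bags containing it form a connected subtree. Here vertex f appears in no bag, so the decomposition is invalid.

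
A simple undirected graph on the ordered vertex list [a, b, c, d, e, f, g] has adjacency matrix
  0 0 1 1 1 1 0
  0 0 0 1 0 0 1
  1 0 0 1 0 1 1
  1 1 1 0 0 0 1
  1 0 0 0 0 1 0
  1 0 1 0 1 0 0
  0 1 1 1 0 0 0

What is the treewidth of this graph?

A width-2 tree decomposition is:
Bags: B1 = {a, c, f}  B2 = {a, e, f}  B3 = {a, c, d}  B4 = {c, d, g}  B5 = {b, d, g}
Tree: B1–B2, B1–B3, B3–B4, B4–B5
The largest bag has 3 vertices, giving width 2; this decomposition certifies tw(G) ≤ 2. On the other hand G contains the 3-clique {c, d, g}. A clique must lie in a single bag of any decomposition, so no decomposition can have width below 2. Combining the bounds, tw(G) = 2.

2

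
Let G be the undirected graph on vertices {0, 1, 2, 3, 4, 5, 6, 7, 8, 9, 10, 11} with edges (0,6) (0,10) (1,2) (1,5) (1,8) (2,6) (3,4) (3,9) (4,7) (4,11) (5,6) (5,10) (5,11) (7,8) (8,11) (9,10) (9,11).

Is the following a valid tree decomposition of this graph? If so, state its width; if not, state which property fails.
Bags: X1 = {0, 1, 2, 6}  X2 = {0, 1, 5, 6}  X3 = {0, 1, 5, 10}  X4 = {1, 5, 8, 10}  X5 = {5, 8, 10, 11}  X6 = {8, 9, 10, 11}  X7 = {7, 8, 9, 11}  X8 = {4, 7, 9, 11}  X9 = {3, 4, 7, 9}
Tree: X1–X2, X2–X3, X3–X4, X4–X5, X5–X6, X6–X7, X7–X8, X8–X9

Yes; width 3.

Checking the three conditions: (i) the bags cover all of {0, 1, 2, 3, 4, 5, 6, 7, 8, 9, 10, 11}; (ii) for each edge, some bag contains both endpoints; (iii) the bags containing any fixed vertex form a subtree. All hold, so the decomposition is valid with width 4 − 1 = 3.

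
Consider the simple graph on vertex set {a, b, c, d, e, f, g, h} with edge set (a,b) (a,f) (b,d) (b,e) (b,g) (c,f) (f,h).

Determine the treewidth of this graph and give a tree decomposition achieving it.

Each bag holds 2 vertices, so the decomposition has width 1, which upper-bounds the treewidth. G has an edge, so its treewidth is at least 1. Therefore the treewidth is 1.

Treewidth 1.
One such decomposition:
Bags: B1 = {a, b}  B2 = {a, f}  B3 = {f, h}  B4 = {c, f}  B5 = {b, e}  B6 = {b, d}  B7 = {b, g}
Tree: B1–B2, B2–B3, B3–B4, B1–B5, B5–B6, B5–B7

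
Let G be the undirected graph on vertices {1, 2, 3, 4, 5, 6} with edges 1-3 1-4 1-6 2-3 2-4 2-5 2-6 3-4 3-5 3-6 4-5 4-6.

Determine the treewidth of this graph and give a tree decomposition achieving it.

The largest bag has 4 vertices, giving width 3; this decomposition certifies tw(G) ≤ 3. Conversely, {1, 3, 4, 6} is a clique of size 4, and the vertices of any clique must share a bag in every tree decomposition; so some bag has ≥ 4 vertices and tw(G) ≥ 3. Therefore the treewidth is 3.

Treewidth 3.
Bags: B1 = {2, 3, 4, 5}  B2 = {2, 3, 4, 6}  B3 = {1, 3, 4, 6}
Tree: B1–B2, B2–B3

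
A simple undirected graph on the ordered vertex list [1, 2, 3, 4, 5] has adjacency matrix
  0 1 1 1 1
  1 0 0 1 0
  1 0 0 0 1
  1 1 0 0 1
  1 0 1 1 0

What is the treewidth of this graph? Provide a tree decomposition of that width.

Each bag holds 3 vertices, so the decomposition has width 2, which upper-bounds the treewidth. On the other hand G contains the 3-clique {1, 3, 5}. A clique must lie in a single bag of any decomposition, so no decomposition can have width below 2. Therefore the treewidth is 2.

Treewidth 2.
One such decomposition:
Bags: B1 = {1, 2, 4}  B2 = {1, 4, 5}  B3 = {1, 3, 5}
Tree: B1–B2, B2–B3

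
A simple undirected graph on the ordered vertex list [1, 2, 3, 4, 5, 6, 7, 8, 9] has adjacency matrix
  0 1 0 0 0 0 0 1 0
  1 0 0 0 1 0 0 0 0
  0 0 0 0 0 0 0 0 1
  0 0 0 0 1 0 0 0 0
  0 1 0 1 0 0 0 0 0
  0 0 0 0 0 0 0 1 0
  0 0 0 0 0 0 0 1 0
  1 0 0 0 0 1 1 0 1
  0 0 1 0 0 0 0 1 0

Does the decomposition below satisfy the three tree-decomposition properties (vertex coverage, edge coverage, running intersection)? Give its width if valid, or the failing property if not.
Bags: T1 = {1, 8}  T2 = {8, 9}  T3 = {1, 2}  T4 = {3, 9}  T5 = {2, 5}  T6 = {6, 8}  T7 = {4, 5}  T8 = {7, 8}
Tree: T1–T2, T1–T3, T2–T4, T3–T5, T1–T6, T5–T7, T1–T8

Checking the three conditions: (i) the bags cover all of {1, 2, 3, 4, 5, 6, 7, 8, 9}; (ii) for each edge, some bag contains both endpoints; (iii) the bags containing any fixed vertex form a subtree. All hold, so the decomposition is valid with width 2 − 1 = 1.

Yes; width 1.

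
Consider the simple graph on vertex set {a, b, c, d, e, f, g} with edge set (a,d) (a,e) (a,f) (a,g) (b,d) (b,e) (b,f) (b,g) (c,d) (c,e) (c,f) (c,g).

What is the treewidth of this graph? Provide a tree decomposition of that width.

Treewidth 3.
One such decomposition:
Bags: B1 = {a, b, c, g}  B2 = {a, b, c, f}  B3 = {a, b, c, d}  B4 = {a, b, c, e}
Tree: B1–B2, B2–B3, B3–B4

The largest bag has 4 vertices, giving width 3; this decomposition certifies tw(G) ≤ 3. For the lower bound: the 4 vertex sets {c,g}, {b,f}, {a}, {d} are disjoint, each induces a connected subgraph, and every pair is joined by at least one edge of G. Contracting each set to a single vertex therefore yields K_{4} as a minor, and since treewidth is minor-monotone, tw(G) ≥ tw(K_{4}) = 3. Therefore the treewidth is 3.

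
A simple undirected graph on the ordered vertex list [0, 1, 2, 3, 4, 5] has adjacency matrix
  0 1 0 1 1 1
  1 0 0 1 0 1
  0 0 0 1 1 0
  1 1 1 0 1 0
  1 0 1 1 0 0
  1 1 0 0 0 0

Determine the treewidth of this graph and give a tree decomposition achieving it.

Every bag has size at most 3, so the width is 3 − 1 = 2 and tw(G) ≤ 2. On the other hand G contains the 3-clique {0, 1, 3}. A clique must lie in a single bag of any decomposition, so no decomposition can have width below 2. The upper and lower bounds meet at 2, so that is the treewidth.

Treewidth 2.
Bags: B1 = {0, 1, 3}  B2 = {0, 3, 4}  B3 = {2, 3, 4}  B4 = {0, 1, 5}
Tree: B1–B2, B2–B3, B1–B4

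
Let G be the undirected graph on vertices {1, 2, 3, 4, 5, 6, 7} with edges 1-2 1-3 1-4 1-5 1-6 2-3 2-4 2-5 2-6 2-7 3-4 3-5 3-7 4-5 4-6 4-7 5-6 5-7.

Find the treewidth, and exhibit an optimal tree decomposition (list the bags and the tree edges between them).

Every bag has size at most 5, so the width is 5 − 1 = 4 and tw(G) ≤ 4. Conversely, {1, 2, 3, 4, 5} is a clique of size 5, and the vertices of any clique must share a bag in every tree decomposition; so some bag has ≥ 5 vertices and tw(G) ≥ 4. Hence tw(G) = 4 exactly.

Treewidth 4.
One such decomposition:
Bags: B1 = {1, 2, 3, 4, 5}  B2 = {2, 3, 4, 5, 7}  B3 = {1, 2, 4, 5, 6}
Tree: B1–B2, B1–B3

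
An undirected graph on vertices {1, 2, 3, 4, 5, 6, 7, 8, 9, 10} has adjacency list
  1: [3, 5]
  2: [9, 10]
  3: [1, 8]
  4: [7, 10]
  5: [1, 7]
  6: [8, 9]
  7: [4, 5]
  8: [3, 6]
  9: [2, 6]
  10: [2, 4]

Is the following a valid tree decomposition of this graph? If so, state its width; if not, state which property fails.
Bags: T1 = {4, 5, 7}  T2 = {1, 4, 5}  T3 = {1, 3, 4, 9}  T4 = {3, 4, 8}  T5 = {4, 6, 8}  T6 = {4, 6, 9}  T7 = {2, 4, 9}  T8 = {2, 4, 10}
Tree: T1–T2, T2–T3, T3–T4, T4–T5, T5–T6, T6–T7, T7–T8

No — bags containing vertex 9 are not connected in the tree.

A tree decomposition must satisfy three properties: every vertex lies in some bag; for every edge, both endpoints lie together in some bag; and for every vertex, the bags containing it form a connected subtree. Here bags containing vertex 9 are not connected in the tree, so the decomposition is invalid.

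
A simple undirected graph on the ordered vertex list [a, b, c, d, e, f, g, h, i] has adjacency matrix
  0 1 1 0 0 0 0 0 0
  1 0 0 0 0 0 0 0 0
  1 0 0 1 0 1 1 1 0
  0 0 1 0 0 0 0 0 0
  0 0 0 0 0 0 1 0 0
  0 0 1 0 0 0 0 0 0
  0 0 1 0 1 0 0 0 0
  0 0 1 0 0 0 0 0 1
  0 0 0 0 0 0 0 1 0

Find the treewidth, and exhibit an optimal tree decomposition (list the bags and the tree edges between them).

Treewidth 1.
One such decomposition:
Bags: B1 = {c, f}  B2 = {c, g}  B3 = {c, d}  B4 = {c, h}  B5 = {h, i}  B6 = {a, c}  B7 = {e, g}  B8 = {a, b}
Tree: B1–B2, B2–B3, B3–B4, B4–B5, B1–B6, B2–B7, B6–B8

Each bag holds 2 vertices, so the decomposition has width 1, which upper-bounds the treewidth. G has an edge, so its treewidth is at least 1. The upper and lower bounds meet at 1, so that is the treewidth.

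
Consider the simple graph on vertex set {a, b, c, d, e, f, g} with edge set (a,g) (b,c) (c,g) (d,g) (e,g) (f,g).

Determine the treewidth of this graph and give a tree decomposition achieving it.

Every bag has size at most 2, so the width is 2 − 1 = 1 and tw(G) ≤ 1. Since G has at least one edge (e.g. g–d), it is not an edgeless graph, so tw(G) ≥ 1. The upper and lower bounds meet at 1, so that is the treewidth.

Treewidth 1.
One such decomposition:
Bags: B1 = {d, g}  B2 = {e, g}  B3 = {f, g}  B4 = {a, g}  B5 = {c, g}  B6 = {b, c}
Tree: B1–B2, B2–B3, B2–B4, B4–B5, B5–B6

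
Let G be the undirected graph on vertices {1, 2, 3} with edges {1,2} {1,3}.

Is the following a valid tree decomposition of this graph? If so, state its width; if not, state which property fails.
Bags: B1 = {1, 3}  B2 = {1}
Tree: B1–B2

A tree decomposition must satisfy three properties: every vertex lies in some bag; for every edge, both endpoints lie together in some bag; and for every vertex, the bags containing it form a connected subtree. Here vertex 2 appears in no bag, so the decomposition is invalid.

No — vertex 2 appears in no bag.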